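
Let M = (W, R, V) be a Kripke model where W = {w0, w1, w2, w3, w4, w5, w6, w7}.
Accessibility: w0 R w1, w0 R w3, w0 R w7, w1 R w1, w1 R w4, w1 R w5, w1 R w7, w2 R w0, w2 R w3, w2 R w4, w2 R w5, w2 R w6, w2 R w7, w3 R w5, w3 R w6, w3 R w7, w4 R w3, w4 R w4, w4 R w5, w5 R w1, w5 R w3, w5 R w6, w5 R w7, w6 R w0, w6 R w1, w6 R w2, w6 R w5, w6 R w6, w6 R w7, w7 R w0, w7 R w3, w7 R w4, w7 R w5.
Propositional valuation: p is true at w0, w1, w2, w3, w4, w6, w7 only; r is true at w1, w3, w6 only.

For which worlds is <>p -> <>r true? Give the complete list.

w0, w1, w2, w3, w4, w5, w6, w7

Let φ = <>p -> <>r. Evaluate φ at each world:
  w0 (successors {w1, w3, w7}): φ is true.
  w1 (successors {w1, w4, w5, w7}): φ is true.
  w2 (successors {w0, w3, w4, w5, w6, w7}): φ is true.
  w3 (successors {w5, w6, w7}): φ is true.
  w4 (successors {w3, w4, w5}): φ is true.
  w5 (successors {w1, w3, w6, w7}): φ is true.
  w6 (successors {w0, w1, w2, w5, w6, w7}): φ is true.
  w7 (successors {w0, w3, w4, w5}): φ is true.
For instance, at w7:
  At w7: <>p is true, <>r is true, so <>p -> <>r is true.
    At w7: <>p requires p at some successor in {w0, w3, w4, w5}.
      p holds at w0, so <>p is true at w7.
    At w7: <>r requires r at some successor in {w0, w3, w4, w5}.
      r holds at w3, so <>r is true at w7.
Satisfying worlds: {w0, w1, w2, w3, w4, w5, w6, w7}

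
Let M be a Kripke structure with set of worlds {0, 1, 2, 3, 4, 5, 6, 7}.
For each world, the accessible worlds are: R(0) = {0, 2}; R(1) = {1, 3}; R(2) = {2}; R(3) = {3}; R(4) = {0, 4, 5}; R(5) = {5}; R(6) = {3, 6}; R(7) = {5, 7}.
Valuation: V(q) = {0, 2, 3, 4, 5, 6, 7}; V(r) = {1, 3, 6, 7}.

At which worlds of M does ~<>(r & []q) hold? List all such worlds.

Let φ = ~<>(r & []q). Evaluate φ at each world:
  0 (successors {0, 2}): φ is true.
  1 (successors {1, 3}): φ is false.
  2 (successors {2}): φ is true.
  3 (successors {3}): φ is false.
  4 (successors {0, 4, 5}): φ is true.
  5 (successors {5}): φ is true.
  6 (successors {3, 6}): φ is false.
  7 (successors {5, 7}): φ is false.
For instance, at 5:
  At 5: <>(r & []q) is false, so ~<>(r & []q) is true.
    At 5: <>(r & []q) requires r & []q at some successor in {5}.
      At 5: r & []q is false.
    So <>(r & []q) is false at 5.
Satisfying worlds: {0, 2, 4, 5}

0, 2, 4, 5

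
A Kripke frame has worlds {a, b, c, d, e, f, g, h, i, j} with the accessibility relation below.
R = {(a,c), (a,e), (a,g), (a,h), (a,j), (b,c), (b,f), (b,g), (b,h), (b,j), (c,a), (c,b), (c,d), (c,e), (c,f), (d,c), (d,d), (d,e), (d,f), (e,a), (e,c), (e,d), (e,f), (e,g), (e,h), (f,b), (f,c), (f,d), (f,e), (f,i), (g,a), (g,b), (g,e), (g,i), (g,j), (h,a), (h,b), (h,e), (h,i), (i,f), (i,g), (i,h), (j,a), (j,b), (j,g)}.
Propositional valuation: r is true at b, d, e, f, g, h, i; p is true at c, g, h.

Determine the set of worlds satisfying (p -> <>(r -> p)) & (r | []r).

Recall that []ψ holds at a world iff ψ holds at every accessible world, and <>ψ holds iff ψ holds at some accessible world.
Let φ = (p -> <>(r -> p)) & (r | []r). Evaluate φ at each world:
  a (successors {c, e, g, h, j}): φ is false.
  b (successors {c, f, g, h, j}): φ is true.
  c (successors {a, b, d, e, f}): φ is false.
  d (successors {c, d, e, f}): φ is true.
  e (successors {a, c, d, f, g, h}): φ is true.
  f (successors {b, c, d, e, i}): φ is true.
  g (successors {a, b, e, i, j}): φ is true.
  h (successors {a, b, e, i}): φ is true.
  i (successors {f, g, h}): φ is true.
  j (successors {a, b, g}): φ is false.
For instance, at e:
  At e: p -> <>(r -> p) is true, r | []r is true, so (p -> <>(r -> p)) & (r | []r) is true.
    At e: p is false, <>(r -> p) is true, so p -> <>(r -> p) is true.
      At e: <>(r -> p) requires r -> p at some successor in {a, c, d, f, g, h}.
        r -> p holds at a, so <>(r -> p) is true at e.
    At e: r is true, []r is false, so r | []r is true.
      At e: []r requires r at every successor {a, c, d, f, g, h}.
        r fails at a, so []r is false at e.
Satisfying worlds: {b, d, e, f, g, h, i}

b, d, e, f, g, h, i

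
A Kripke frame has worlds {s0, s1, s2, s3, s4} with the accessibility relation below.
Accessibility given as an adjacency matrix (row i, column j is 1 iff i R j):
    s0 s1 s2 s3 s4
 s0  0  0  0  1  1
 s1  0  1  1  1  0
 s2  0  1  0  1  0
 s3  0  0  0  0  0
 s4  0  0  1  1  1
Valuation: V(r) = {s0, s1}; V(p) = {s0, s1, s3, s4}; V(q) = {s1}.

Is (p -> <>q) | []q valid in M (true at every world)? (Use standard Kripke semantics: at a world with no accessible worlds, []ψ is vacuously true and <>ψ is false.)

Let φ = (p -> <>q) | []q. Evaluate φ at each world:
  s0 (successors {s3, s4}): φ is false.
  s1 (successors {s1, s2, s3}): φ is true.
  s2 (successors {s1, s3}): φ is true.
  s3 (successors ∅): φ is true.
  s4 (successors {s2, s3, s4}): φ is false.
Detail at s0 (counterexample):
  At s0: p -> <>q is false, []q is false, so (p -> <>q) | []q is false.
    At s0: p is true, <>q is false, so p -> <>q is false.
      At s0: <>q requires q at some successor in {s3, s4}.
        At s3: q is false.
        At s4: q is false.
      So <>q is false at s0.
    At s0: []q requires q at every successor {s3, s4}.
      q fails at s3, so []q is false at s0.

No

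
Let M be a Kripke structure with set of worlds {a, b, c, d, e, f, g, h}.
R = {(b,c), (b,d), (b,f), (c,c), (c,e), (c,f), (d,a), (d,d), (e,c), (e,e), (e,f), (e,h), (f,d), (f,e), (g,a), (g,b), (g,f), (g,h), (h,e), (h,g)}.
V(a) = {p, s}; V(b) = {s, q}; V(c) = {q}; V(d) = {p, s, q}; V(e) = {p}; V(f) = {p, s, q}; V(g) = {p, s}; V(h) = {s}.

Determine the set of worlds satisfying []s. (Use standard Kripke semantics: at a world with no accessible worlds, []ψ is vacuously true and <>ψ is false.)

a, d, g

Let φ = []s. Evaluate φ at each world:
  a (successors ∅): φ is true.
  b (successors {c, d, f}): φ is false.
  c (successors {c, e, f}): φ is false.
  d (successors {a, d}): φ is true.
  e (successors {c, e, f, h}): φ is false.
  f (successors {d, e}): φ is false.
  g (successors {a, b, f, h}): φ is true.
  h (successors {e, g}): φ is false.
For instance, at d:
  At d: []s requires s at every successor {a, d}.
    At a: s is true.
    At d: s is true.
  So []s is true at d.
Satisfying worlds: {a, d, g}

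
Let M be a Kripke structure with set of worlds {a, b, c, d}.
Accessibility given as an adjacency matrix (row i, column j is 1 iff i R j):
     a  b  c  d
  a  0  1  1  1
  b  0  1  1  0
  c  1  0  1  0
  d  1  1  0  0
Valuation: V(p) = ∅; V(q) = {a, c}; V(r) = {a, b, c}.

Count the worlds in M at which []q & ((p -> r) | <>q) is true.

Let φ = []q & ((p -> r) | <>q). Evaluate φ at each world:
  a (successors {b, c, d}): φ is false.
  b (successors {b, c}): φ is false.
  c (successors {a, c}): φ is true.
  d (successors {a, b}): φ is false.
For instance, at a:
  At a: []q is false, (p -> r) | <>q is true, so []q & ((p -> r) | <>q) is false.
    At a: []q requires q at every successor {b, c, d}.
      q fails at b, so []q is false at a.
    At a: p -> r is true, <>q is true, so (p -> r) | <>q is true.
      At a: <>q requires q at some successor in {b, c, d}.
        q holds at c, so <>q is true at a.
Satisfying worlds: {c}

1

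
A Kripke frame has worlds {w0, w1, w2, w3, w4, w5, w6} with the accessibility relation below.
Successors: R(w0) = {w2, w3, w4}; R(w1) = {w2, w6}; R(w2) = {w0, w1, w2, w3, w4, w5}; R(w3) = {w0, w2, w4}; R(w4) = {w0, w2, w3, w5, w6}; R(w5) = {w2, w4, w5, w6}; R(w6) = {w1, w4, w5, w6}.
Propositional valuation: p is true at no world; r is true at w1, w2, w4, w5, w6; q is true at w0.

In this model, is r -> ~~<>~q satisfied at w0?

Yes

At w0: r is false, ~~<>~q is true, so r -> ~~<>~q is true.
  At w0: ~<>~q is false, so ~~<>~q is true.
    At w0: <>~q is true, so ~<>~q is false.
      At w0: <>~q requires ~q at some successor in {w2, w3, w4}.
        ~q holds at w2, so <>~q is true at w0.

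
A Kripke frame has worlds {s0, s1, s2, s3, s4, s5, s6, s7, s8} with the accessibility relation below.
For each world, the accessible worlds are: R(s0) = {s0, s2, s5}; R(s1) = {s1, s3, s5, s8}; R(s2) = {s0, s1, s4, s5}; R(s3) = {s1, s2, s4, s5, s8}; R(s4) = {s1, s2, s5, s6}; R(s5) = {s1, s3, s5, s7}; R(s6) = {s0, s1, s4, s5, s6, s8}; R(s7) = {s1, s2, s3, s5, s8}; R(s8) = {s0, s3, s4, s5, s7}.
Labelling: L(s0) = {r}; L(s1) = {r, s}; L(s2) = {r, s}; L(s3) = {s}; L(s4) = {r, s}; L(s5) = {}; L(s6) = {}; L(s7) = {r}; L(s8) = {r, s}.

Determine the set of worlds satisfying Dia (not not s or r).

s0, s1, s2, s3, s4, s5, s6, s7, s8

Let φ = Dia (not not s or r). Evaluate φ at each world:
  s0 (successors {s0, s2, s5}): φ is true.
  s1 (successors {s1, s3, s5, s8}): φ is true.
  s2 (successors {s0, s1, s4, s5}): φ is true.
  s3 (successors {s1, s2, s4, s5, s8}): φ is true.
  s4 (successors {s1, s2, s5, s6}): φ is true.
  s5 (successors {s1, s3, s5, s7}): φ is true.
  s6 (successors {s0, s1, s4, s5, s6, s8}): φ is true.
  s7 (successors {s1, s2, s3, s5, s8}): φ is true.
  s8 (successors {s0, s3, s4, s5, s7}): φ is true.
For instance, at s4:
  At s4: Dia (not not s or r) requires not not s or r at some successor in {s1, s2, s5, s6}.
    not not s or r holds at s1, so Dia (not not s or r) is true at s4.
Satisfying worlds: {s0, s1, s2, s3, s4, s5, s6, s7, s8}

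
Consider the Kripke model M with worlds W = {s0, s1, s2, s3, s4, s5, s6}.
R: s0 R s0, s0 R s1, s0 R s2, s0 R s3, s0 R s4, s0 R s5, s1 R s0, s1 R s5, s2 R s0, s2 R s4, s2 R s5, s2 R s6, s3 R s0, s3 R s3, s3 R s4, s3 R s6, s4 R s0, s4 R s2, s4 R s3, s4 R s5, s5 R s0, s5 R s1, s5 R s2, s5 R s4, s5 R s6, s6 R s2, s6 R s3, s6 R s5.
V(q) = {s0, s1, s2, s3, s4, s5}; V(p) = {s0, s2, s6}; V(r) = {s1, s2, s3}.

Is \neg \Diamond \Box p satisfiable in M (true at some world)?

Yes

Recall that \Box ψ holds at a world iff ψ holds at every accessible world, and \Diamond ψ holds iff ψ holds at some accessible world.
Let φ = \neg \Diamond \Box p. Evaluate φ at each world:
  s0 (successors {s0, s1, s2, s3, s4, s5}): φ is true.
  s1 (successors {s0, s5}): φ is true.
  s2 (successors {s0, s4, s5, s6}): φ is true.
  s3 (successors {s0, s3, s4, s6}): φ is true.
  s4 (successors {s0, s2, s3, s5}): φ is true.
  s5 (successors {s0, s1, s2, s4, s6}): φ is true.
  s6 (successors {s2, s3, s5}): φ is true.
Detail at s0 (witness):
  At s0: \Diamond \Box p is false, so \neg \Diamond \Box p is true.
    At s0: \Diamond \Box p requires \Box p at some successor in {s0, s1, s2, s3, s4, s5}.
      At s0: \Box p is false.
      At s1: \Box p is false.
      At s2: \Box p is false.
      At s3: \Box p is false.
      At s4: \Box p is false.
      At s5: \Box p is false.
    So \Diamond \Box p is false at s0.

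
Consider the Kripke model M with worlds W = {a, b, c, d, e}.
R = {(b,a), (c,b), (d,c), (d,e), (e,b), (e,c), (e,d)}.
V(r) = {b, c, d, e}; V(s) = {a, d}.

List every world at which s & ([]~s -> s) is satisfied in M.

Let φ = s & ([]~s -> s). Evaluate φ at each world:
  a (successors ∅): φ is true.
  b (successors {a}): φ is false.
  c (successors {b}): φ is false.
  d (successors {c, e}): φ is true.
  e (successors {b, c, d}): φ is false.
For instance, at d:
  At d: s is true, []~s -> s is true, so s & ([]~s -> s) is true.
    At d: []~s is true, s is true, so []~s -> s is true.
      At d: []~s requires ~s at every successor {c, e}.
        At c: ~s is true.
        At e: ~s is true.
      So []~s is true at d.
Satisfying worlds: {a, d}

a, d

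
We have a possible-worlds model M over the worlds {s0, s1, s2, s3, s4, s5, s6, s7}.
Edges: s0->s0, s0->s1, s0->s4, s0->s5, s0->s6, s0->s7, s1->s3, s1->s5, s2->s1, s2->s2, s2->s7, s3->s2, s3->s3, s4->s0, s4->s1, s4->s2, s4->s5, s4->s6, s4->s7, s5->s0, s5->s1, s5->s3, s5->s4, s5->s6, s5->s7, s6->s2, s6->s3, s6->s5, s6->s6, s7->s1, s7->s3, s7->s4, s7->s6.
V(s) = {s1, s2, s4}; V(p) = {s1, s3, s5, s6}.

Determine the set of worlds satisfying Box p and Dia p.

s1

Let φ = Box p and Dia p. Evaluate φ at each world:
  s0 (successors {s0, s1, s4, s5, s6, s7}): φ is false.
  s1 (successors {s3, s5}): φ is true.
  s2 (successors {s1, s2, s7}): φ is false.
  s3 (successors {s2, s3}): φ is false.
  s4 (successors {s0, s1, s2, s5, s6, s7}): φ is false.
  s5 (successors {s0, s1, s3, s4, s6, s7}): φ is false.
  s6 (successors {s2, s3, s5, s6}): φ is false.
  s7 (successors {s1, s3, s4, s6}): φ is false.
For instance, at s5:
  At s5: Box p is false, Dia p is true, so Box p and Dia p is false.
    At s5: Box p requires p at every successor {s0, s1, s3, s4, s6, s7}.
      p fails at s0, so Box p is false at s5.
    At s5: Dia p requires p at some successor in {s0, s1, s3, s4, s6, s7}.
      p holds at s1, so Dia p is true at s5.
Satisfying worlds: {s1}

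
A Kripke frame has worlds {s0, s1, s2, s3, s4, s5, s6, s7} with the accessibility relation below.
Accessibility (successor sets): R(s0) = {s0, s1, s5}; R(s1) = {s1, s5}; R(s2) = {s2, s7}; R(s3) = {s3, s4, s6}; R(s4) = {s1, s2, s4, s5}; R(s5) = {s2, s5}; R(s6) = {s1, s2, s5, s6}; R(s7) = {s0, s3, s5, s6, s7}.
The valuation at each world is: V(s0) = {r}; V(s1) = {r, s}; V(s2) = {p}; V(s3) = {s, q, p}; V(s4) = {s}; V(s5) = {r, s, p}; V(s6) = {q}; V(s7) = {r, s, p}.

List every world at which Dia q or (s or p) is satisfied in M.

Let φ = Dia q or (s or p). Evaluate φ at each world:
  s0 (successors {s0, s1, s5}): φ is false.
  s1 (successors {s1, s5}): φ is true.
  s2 (successors {s2, s7}): φ is true.
  s3 (successors {s3, s4, s6}): φ is true.
  s4 (successors {s1, s2, s4, s5}): φ is true.
  s5 (successors {s2, s5}): φ is true.
  s6 (successors {s1, s2, s5, s6}): φ is true.
  s7 (successors {s0, s3, s5, s6, s7}): φ is true.
For instance, at s6:
  At s6: Dia q is true, s or p is false, so Dia q or (s or p) is true.
    At s6: Dia q requires q at some successor in {s1, s2, s5, s6}.
      q holds at s6, so Dia q is true at s6.
Satisfying worlds: {s1, s2, s3, s4, s5, s6, s7}

s1, s2, s3, s4, s5, s6, s7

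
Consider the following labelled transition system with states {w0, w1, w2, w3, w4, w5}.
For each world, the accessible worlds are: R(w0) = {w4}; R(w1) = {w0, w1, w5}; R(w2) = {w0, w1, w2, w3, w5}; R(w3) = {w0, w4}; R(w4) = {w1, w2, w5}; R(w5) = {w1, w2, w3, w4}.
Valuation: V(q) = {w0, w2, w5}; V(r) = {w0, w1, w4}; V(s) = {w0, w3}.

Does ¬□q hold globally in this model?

Let φ = ¬□q. Evaluate φ at each world:
  w0 (successors {w4}): φ is true.
  w1 (successors {w0, w1, w5}): φ is true.
  w2 (successors {w0, w1, w2, w3, w5}): φ is true.
  w3 (successors {w0, w4}): φ is true.
  w4 (successors {w1, w2, w5}): φ is true.
  w5 (successors {w1, w2, w3, w4}): φ is true.
For instance, at w0:
  At w0: □q is false, so ¬□q is true.
    At w0: □q requires q at every successor {w4}.
      q fails at w4, so □q is false at w0.

Yes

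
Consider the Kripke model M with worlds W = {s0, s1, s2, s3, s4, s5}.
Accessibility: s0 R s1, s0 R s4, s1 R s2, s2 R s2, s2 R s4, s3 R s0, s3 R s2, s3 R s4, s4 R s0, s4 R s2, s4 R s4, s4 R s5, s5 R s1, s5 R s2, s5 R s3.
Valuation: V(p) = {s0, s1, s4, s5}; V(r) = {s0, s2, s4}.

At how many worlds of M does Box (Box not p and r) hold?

0

Let φ = Box (Box not p and r). Evaluate φ at each world:
  s0 (successors {s1, s4}): φ is false.
  s1 (successors {s2}): φ is false.
  s2 (successors {s2, s4}): φ is false.
  s3 (successors {s0, s2, s4}): φ is false.
  s4 (successors {s0, s2, s4, s5}): φ is false.
  s5 (successors {s1, s2, s3}): φ is false.
For instance, at s1:
  At s1: Box (Box not p and r) requires Box not p and r at every successor {s2}.
    Box not p and r fails at s2, so Box (Box not p and r) is false at s1.
      At s2: Box not p is false, r is true, so Box not p and r is false.
Satisfying worlds: none.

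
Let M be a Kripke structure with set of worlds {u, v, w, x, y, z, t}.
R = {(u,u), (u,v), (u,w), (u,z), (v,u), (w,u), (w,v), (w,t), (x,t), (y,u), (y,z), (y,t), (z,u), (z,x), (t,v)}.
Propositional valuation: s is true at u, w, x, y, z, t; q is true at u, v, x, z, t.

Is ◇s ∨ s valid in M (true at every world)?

Let φ = ◇s ∨ s. Evaluate φ at each world:
  u (successors {u, v, w, z}): φ is true.
  v (successors {u}): φ is true.
  w (successors {u, v, t}): φ is true.
  x (successors {t}): φ is true.
  y (successors {u, z, t}): φ is true.
  z (successors {u, x}): φ is true.
  t (successors {v}): φ is true.
For instance, at t:
  At t: ◇s is false, s is true, so ◇s ∨ s is true.
    At t: ◇s requires s at some successor in {v}.
      At v: s is false.
    So ◇s is false at t.

Yes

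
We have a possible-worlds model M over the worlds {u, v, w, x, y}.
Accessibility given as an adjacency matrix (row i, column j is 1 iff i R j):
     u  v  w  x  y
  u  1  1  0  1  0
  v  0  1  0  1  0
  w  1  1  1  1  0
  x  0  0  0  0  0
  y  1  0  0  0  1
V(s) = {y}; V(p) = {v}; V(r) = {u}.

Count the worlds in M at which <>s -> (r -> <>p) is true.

5

Recall that <>ψ holds at a world iff ψ holds at some accessible world.
Let φ = <>s -> (r -> <>p). Evaluate φ at each world:
  u (successors {u, v, x}): φ is true.
  v (successors {v, x}): φ is true.
  w (successors {u, v, w, x}): φ is true.
  x (successors ∅): φ is true.
  y (successors {u, y}): φ is true.
For instance, at w:
  At w: <>s is false, r -> <>p is true, so <>s -> (r -> <>p) is true.
    At w: <>s requires s at some successor in {u, v, w, x}.
      At u: s is false.
      At v: s is false.
      At w: s is false.
      At x: s is false.
    So <>s is false at w.
    At w: r is false, <>p is true, so r -> <>p is true.
      At w: <>p requires p at some successor in {u, v, w, x}.
        p holds at v, so <>p is true at w.
Satisfying worlds: {u, v, w, x, y}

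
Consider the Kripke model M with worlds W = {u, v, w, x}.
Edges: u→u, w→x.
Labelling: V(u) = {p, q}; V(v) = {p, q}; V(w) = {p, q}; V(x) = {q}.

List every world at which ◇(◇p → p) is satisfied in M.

Let φ = ◇(◇p → p). Evaluate φ at each world:
  u (successors {u}): φ is true.
  v (successors ∅): φ is false.
  w (successors {x}): φ is true.
  x (successors ∅): φ is false.
For instance, at u:
  At u: ◇(◇p → p) requires ◇p → p at some successor in {u}.
    ◇p → p holds at u, so ◇(◇p → p) is true at u.
      At u: ◇p is true, p is true, so ◇p → p is true.
Satisfying worlds: {u, w}

u, w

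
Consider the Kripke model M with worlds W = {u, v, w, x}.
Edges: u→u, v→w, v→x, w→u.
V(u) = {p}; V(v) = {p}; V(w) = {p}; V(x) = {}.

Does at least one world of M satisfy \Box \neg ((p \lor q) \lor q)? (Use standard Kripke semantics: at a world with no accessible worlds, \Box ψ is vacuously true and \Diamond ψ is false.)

Yes

Recall that \Box ψ holds at a world iff ψ holds at every accessible world, and \Diamond ψ holds iff ψ holds at some accessible world.
Let φ = \Box \neg ((p \lor q) \lor q). Evaluate φ at each world:
  u (successors {u}): φ is false.
  v (successors {w, x}): φ is false.
  w (successors {u}): φ is false.
  x (successors ∅): φ is true.
Detail at x (witness):
  At x: no accessible worlds, so \Box \neg ((p \lor q) \lor q) holds vacuously.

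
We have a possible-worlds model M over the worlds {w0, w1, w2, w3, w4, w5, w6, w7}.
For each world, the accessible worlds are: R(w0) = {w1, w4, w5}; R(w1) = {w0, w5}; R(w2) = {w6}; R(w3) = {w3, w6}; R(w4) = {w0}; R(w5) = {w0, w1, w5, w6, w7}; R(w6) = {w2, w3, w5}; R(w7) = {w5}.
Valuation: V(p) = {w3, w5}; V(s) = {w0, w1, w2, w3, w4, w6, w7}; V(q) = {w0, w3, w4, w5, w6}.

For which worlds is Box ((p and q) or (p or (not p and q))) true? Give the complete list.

Recall that Box ψ holds at a world iff ψ holds at every accessible world, and Dia ψ holds iff ψ holds at some accessible world.
Let φ = Box ((p and q) or (p or (not p and q))). Evaluate φ at each world:
  w0 (successors {w1, w4, w5}): φ is false.
  w1 (successors {w0, w5}): φ is true.
  w2 (successors {w6}): φ is true.
  w3 (successors {w3, w6}): φ is true.
  w4 (successors {w0}): φ is true.
  w5 (successors {w0, w1, w5, w6, w7}): φ is false.
  w6 (successors {w2, w3, w5}): φ is false.
  w7 (successors {w5}): φ is true.
For instance, at w7:
  At w7: Box ((p and q) or (p or (not p and q))) requires (p and q) or (p or (not p and q)) at every successor {w5}.
    At w5: (p and q) or (p or (not p and q)) is true.
  So Box ((p and q) or (p or (not p and q))) is true at w7.
Satisfying worlds: {w1, w2, w3, w4, w7}

w1, w2, w3, w4, w7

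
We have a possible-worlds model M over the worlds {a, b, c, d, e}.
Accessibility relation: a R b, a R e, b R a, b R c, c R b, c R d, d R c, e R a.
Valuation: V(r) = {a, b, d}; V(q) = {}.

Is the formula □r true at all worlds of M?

No

Let φ = □r. Evaluate φ at each world:
  a (successors {b, e}): φ is false.
  b (successors {a, c}): φ is false.
  c (successors {b, d}): φ is true.
  d (successors {c}): φ is false.
  e (successors {a}): φ is true.
Detail at a (counterexample):
  At a: □r requires r at every successor {b, e}.
    r fails at e, so □r is false at a.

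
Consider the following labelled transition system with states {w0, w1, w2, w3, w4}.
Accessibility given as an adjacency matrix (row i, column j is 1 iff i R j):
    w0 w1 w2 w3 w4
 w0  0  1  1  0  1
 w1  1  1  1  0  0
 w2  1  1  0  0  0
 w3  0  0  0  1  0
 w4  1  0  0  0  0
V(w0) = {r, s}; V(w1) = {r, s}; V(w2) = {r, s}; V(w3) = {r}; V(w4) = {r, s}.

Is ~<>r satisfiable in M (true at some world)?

No

Let φ = ~<>r. Evaluate φ at each world:
  w0 (successors {w1, w2, w4}): φ is false.
  w1 (successors {w0, w1, w2}): φ is false.
  w2 (successors {w0, w1}): φ is false.
  w3 (successors {w3}): φ is false.
  w4 (successors {w0}): φ is false.
For instance, at w1:
  At w1: <>r is true, so ~<>r is false.
    At w1: <>r requires r at some successor in {w0, w1, w2}.
      r holds at w0, so <>r is true at w1.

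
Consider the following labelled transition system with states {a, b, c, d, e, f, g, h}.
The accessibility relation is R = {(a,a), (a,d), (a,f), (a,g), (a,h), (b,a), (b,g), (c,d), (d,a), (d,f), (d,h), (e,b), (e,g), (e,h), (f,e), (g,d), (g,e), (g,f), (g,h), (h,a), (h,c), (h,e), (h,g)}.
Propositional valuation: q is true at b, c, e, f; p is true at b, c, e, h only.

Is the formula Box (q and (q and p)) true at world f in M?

Recall that Box ψ holds at a world iff ψ holds at every accessible world, and Dia ψ holds iff ψ holds at some accessible world.
At f: Box (q and (q and p)) requires q and (q and p) at every successor {e}.
  At e: q and (q and p) is true.
So Box (q and (q and p)) is true at f.

Yes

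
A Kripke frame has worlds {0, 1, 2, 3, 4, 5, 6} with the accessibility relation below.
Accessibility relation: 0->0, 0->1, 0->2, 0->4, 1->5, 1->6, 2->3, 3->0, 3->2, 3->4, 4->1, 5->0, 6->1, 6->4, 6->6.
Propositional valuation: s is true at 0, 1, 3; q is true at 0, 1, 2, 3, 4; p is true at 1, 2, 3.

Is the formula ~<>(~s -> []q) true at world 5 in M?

No

At 5: <>(~s -> []q) is true, so ~<>(~s -> []q) is false.
  At 5: <>(~s -> []q) requires ~s -> []q at some successor in {0}.
    ~s -> []q holds at 0, so <>(~s -> []q) is true at 5.
      At 0: ~s is false, []q is true, so ~s -> []q is true.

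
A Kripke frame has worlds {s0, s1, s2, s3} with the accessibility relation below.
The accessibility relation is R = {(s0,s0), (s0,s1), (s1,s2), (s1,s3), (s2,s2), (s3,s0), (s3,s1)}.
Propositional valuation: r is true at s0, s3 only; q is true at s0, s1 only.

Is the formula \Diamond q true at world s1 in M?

No

At s1: \Diamond q requires q at some successor in {s2, s3}.
  At s2: q is false.
  At s3: q is false.
So \Diamond q is false at s1.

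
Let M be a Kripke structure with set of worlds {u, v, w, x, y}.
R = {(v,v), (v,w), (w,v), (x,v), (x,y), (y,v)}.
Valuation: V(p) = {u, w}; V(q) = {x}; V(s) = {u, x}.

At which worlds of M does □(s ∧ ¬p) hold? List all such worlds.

Let φ = □(s ∧ ¬p). Evaluate φ at each world:
  u (successors ∅): φ is true.
  v (successors {v, w}): φ is false.
  w (successors {v}): φ is false.
  x (successors {v, y}): φ is false.
  y (successors {v}): φ is false.
For instance, at w:
  At w: □(s ∧ ¬p) requires s ∧ ¬p at every successor {v}.
    s ∧ ¬p fails at v, so □(s ∧ ¬p) is false at w.
Satisfying worlds: {u}

u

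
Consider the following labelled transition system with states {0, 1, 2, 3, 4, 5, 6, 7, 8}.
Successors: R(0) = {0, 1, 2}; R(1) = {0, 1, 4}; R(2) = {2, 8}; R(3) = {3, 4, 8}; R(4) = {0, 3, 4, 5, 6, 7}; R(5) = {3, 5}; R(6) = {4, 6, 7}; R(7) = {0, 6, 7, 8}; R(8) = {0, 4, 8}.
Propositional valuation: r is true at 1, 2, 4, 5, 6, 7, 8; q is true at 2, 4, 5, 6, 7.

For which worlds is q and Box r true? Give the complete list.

2, 6

Let φ = q and Box r. Evaluate φ at each world:
  0 (successors {0, 1, 2}): φ is false.
  1 (successors {0, 1, 4}): φ is false.
  2 (successors {2, 8}): φ is true.
  3 (successors {3, 4, 8}): φ is false.
  4 (successors {0, 3, 4, 5, 6, 7}): φ is false.
  5 (successors {3, 5}): φ is false.
  6 (successors {4, 6, 7}): φ is true.
  7 (successors {0, 6, 7, 8}): φ is false.
  8 (successors {0, 4, 8}): φ is false.
For instance, at 2:
  At 2: q is true, Box r is true, so q and Box r is true.
    At 2: Box r requires r at every successor {2, 8}.
      At 2: r is true.
      At 8: r is true.
    So Box r is true at 2.
Satisfying worlds: {2, 6}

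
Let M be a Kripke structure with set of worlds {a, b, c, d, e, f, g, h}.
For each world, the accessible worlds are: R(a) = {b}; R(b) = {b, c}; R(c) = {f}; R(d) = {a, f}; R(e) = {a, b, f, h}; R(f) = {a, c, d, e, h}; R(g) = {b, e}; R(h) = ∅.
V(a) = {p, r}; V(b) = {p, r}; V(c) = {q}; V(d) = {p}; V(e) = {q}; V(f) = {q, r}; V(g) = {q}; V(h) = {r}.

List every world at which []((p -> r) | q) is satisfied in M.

a, b, c, d, e, g, h

Let φ = []((p -> r) | q). Evaluate φ at each world:
  a (successors {b}): φ is true.
  b (successors {b, c}): φ is true.
  c (successors {f}): φ is true.
  d (successors {a, f}): φ is true.
  e (successors {a, b, f, h}): φ is true.
  f (successors {a, c, d, e, h}): φ is false.
  g (successors {b, e}): φ is true.
  h (successors ∅): φ is true.
For instance, at a:
  At a: []((p -> r) | q) requires (p -> r) | q at every successor {b}.
    At b: (p -> r) | q is true.
  So []((p -> r) | q) is true at a.
Satisfying worlds: {a, b, c, d, e, g, h}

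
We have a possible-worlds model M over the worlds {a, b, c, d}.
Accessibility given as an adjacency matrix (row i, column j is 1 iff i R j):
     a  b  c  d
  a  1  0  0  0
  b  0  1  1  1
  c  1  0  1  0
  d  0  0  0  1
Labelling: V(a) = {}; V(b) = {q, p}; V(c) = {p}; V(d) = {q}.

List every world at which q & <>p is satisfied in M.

Let φ = q & <>p. Evaluate φ at each world:
  a (successors {a}): φ is false.
  b (successors {b, c, d}): φ is true.
  c (successors {a, c}): φ is false.
  d (successors {d}): φ is false.
For instance, at d:
  At d: q is true, <>p is false, so q & <>p is false.
    At d: <>p requires p at some successor in {d}.
      At d: p is false.
    So <>p is false at d.
Satisfying worlds: {b}

b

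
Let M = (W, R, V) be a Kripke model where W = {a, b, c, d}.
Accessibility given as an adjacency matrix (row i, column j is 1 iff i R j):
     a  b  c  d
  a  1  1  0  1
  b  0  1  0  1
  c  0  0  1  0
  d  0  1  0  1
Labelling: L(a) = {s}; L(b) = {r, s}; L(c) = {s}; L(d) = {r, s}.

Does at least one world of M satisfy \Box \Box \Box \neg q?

Yes

Let φ = \Box \Box \Box \neg q. Evaluate φ at each world:
  a (successors {a, b, d}): φ is true.
  b (successors {b, d}): φ is true.
  c (successors {c}): φ is true.
  d (successors {b, d}): φ is true.
Detail at a (witness):
  At a: \Box \Box \Box \neg q requires \Box \Box \neg q at every successor {a, b, d}.
      At a: \Box \Box \neg q requires \Box \neg q at every successor {a, b, d}.
        At a: \Box \neg q is true.
        At b: \Box \neg q is true.
        At d: \Box \neg q is true.
      So \Box \Box \neg q is true at a.
      At b: \Box \Box \neg q requires \Box \neg q at every successor {b, d}.
        At b: \Box \neg q is true.
        At d: \Box \neg q is true.
      So \Box \Box \neg q is true at b.
      At d: \Box \Box \neg q requires \Box \neg q at every successor {b, d}.
        At b: \Box \neg q is true.
        At d: \Box \neg q is true.
      So \Box \Box \neg q is true at d.
  So \Box \Box \Box \neg q is true at a.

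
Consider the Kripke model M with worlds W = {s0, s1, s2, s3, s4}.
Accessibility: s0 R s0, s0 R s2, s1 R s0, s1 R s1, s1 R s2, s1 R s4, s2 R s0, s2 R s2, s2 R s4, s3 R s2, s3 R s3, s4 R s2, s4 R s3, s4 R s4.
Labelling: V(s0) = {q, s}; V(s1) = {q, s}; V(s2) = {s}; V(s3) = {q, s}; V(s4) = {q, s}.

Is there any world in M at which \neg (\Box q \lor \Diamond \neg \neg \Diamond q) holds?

No

Let φ = \neg (\Box q \lor \Diamond \neg \neg \Diamond q). Evaluate φ at each world:
  s0 (successors {s0, s2}): φ is false.
  s1 (successors {s0, s1, s2, s4}): φ is false.
  s2 (successors {s0, s2, s4}): φ is false.
  s3 (successors {s2, s3}): φ is false.
  s4 (successors {s2, s3, s4}): φ is false.
For instance, at s0:
  At s0: \Box q \lor \Diamond \neg \neg \Diamond q is true, so \neg (\Box q \lor \Diamond \neg \neg \Diamond q) is false.
    At s0: \Box q is false, \Diamond \neg \neg \Diamond q is true, so \Box q \lor \Diamond \neg \neg \Diamond q is true.
      At s0: \Box q requires q at every successor {s0, s2}.
        q fails at s2, so \Box q is false at s0.
      At s0: \Diamond \neg \neg \Diamond q requires \neg \neg \Diamond q at some successor in {s0, s2}.
        \neg \neg \Diamond q holds at s0, so \Diamond \neg \neg \Diamond q is true at s0.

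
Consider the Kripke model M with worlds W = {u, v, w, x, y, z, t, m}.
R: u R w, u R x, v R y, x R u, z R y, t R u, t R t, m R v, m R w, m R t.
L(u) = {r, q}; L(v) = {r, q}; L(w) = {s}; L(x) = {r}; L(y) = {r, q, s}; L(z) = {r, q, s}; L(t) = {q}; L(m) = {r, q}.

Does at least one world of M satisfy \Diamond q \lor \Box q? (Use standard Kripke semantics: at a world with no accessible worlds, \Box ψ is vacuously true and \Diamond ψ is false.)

Recall that \Box ψ holds at a world iff ψ holds at every accessible world, and \Diamond ψ holds iff ψ holds at some accessible world.
Let φ = \Diamond q \lor \Box q. Evaluate φ at each world:
  u (successors {w, x}): φ is false.
  v (successors {y}): φ is true.
  w (successors ∅): φ is true.
  x (successors {u}): φ is true.
  y (successors ∅): φ is true.
  z (successors {y}): φ is true.
  t (successors {u, t}): φ is true.
  m (successors {v, w, t}): φ is true.
Detail at v (witness):
  At v: \Diamond q is true, \Box q is true, so \Diamond q \lor \Box q is true.
    At v: \Diamond q requires q at some successor in {y}.
      q holds at y, so \Diamond q is true at v.
    At v: \Box q requires q at every successor {y}.
      At y: q is true.
    So \Box q is true at v.

Yes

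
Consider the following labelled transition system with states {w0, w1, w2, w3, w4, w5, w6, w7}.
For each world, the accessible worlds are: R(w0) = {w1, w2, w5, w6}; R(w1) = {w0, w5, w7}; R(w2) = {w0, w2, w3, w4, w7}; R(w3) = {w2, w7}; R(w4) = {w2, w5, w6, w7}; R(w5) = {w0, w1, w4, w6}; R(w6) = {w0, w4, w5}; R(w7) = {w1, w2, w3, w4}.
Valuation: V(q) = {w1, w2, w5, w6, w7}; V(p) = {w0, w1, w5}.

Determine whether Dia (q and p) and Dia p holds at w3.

At w3: Dia (q and p) is false, Dia p is false, so Dia (q and p) and Dia p is false.
  At w3: Dia (q and p) requires q and p at some successor in {w2, w7}.
    At w2: q and p is false.
    At w7: q and p is false.
  So Dia (q and p) is false at w3.
  At w3: Dia p requires p at some successor in {w2, w7}.
    At w2: p is false.
    At w7: p is false.
  So Dia p is false at w3.

No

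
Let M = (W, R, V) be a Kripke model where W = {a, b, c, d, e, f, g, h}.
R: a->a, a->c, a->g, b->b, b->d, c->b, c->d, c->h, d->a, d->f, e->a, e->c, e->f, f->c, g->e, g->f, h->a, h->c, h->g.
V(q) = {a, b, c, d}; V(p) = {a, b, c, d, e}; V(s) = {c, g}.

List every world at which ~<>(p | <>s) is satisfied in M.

none

Let φ = ~<>(p | <>s). Evaluate φ at each world:
  a (successors {a, c, g}): φ is false.
  b (successors {b, d}): φ is false.
  c (successors {b, d, h}): φ is false.
  d (successors {a, f}): φ is false.
  e (successors {a, c, f}): φ is false.
  f (successors {c}): φ is false.
  g (successors {e, f}): φ is false.
  h (successors {a, c, g}): φ is false.
For instance, at f:
  At f: <>(p | <>s) is true, so ~<>(p | <>s) is false.
    At f: <>(p | <>s) requires p | <>s at some successor in {c}.
      p | <>s holds at c, so <>(p | <>s) is true at f.
Satisfying worlds: none.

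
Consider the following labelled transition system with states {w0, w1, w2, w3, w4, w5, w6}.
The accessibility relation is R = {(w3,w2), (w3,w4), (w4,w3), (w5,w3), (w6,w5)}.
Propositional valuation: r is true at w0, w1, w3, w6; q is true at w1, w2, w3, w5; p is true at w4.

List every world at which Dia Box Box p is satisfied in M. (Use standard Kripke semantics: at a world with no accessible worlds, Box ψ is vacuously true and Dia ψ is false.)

Let φ = Dia Box Box p. Evaluate φ at each world:
  w0 (successors ∅): φ is false.
  w1 (successors ∅): φ is false.
  w2 (successors ∅): φ is false.
  w3 (successors {w2, w4}): φ is true.
  w4 (successors {w3}): φ is false.
  w5 (successors {w3}): φ is false.
  w6 (successors {w5}): φ is false.
For instance, at w4:
  At w4: Dia Box Box p requires Box Box p at some successor in {w3}.
    At w3: Box Box p is false.
  So Dia Box Box p is false at w4.
Satisfying worlds: {w3}

w3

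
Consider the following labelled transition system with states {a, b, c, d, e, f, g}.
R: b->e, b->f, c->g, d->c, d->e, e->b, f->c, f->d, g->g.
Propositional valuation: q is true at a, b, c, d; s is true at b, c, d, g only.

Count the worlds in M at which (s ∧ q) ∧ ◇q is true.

Recall that ◇ψ holds at a world iff ψ holds at some accessible world.
Let φ = (s ∧ q) ∧ ◇q. Evaluate φ at each world:
  a (successors ∅): φ is false.
  b (successors {e, f}): φ is false.
  c (successors {g}): φ is false.
  d (successors {c, e}): φ is true.
  e (successors {b}): φ is false.
  f (successors {c, d}): φ is false.
  g (successors {g}): φ is false.
For instance, at c:
  At c: s ∧ q is true, ◇q is false, so (s ∧ q) ∧ ◇q is false.
    At c: ◇q requires q at some successor in {g}.
      At g: q is false.
    So ◇q is false at c.
Satisfying worlds: {d}

1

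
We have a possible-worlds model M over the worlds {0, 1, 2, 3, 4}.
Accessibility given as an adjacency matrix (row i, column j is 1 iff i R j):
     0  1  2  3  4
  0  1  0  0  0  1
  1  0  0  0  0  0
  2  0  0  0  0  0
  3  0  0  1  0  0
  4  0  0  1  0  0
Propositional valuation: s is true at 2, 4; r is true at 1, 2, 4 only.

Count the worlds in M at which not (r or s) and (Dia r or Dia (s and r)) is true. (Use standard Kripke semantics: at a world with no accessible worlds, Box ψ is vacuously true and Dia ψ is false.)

Let φ = not (r or s) and (Dia r or Dia (s and r)). Evaluate φ at each world:
  0 (successors {0, 4}): φ is true.
  1 (successors ∅): φ is false.
  2 (successors ∅): φ is false.
  3 (successors {2}): φ is true.
  4 (successors {2}): φ is false.
For instance, at 4:
  At 4: not (r or s) is false, Dia r or Dia (s and r) is true, so not (r or s) and (Dia r or Dia (s and r)) is false.
    At 4: Dia r is true, Dia (s and r) is true, so Dia r or Dia (s and r) is true.
      At 4: Dia r requires r at some successor in {2}.
        r holds at 2, so Dia r is true at 4.
      At 4: Dia (s and r) requires s and r at some successor in {2}.
        s and r holds at 2, so Dia (s and r) is true at 4.
Satisfying worlds: {0, 3}

2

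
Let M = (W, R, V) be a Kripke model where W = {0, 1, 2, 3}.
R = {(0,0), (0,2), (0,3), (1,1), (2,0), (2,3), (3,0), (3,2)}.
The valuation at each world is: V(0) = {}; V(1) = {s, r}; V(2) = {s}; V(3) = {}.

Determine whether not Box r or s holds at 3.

Yes

At 3: not Box r is true, s is false, so not Box r or s is true.
  At 3: Box r is false, so not Box r is true.
    At 3: Box r requires r at every successor {0, 2}.
      r fails at 0, so Box r is false at 3.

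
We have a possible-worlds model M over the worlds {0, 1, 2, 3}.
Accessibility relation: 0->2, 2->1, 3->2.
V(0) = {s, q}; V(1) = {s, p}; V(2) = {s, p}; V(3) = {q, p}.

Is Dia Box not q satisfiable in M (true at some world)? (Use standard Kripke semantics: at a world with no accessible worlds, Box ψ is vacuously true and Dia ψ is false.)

Let φ = Dia Box not q. Evaluate φ at each world:
  0 (successors {2}): φ is true.
  1 (successors ∅): φ is false.
  2 (successors {1}): φ is true.
  3 (successors {2}): φ is true.
Detail at 0 (witness):
  At 0: Dia Box not q requires Box not q at some successor in {2}.
    Box not q holds at 2, so Dia Box not q is true at 0.
      At 2: Box not q requires not q at every successor {1}.
        At 1: not q is true.
      So Box not q is true at 2.

Yes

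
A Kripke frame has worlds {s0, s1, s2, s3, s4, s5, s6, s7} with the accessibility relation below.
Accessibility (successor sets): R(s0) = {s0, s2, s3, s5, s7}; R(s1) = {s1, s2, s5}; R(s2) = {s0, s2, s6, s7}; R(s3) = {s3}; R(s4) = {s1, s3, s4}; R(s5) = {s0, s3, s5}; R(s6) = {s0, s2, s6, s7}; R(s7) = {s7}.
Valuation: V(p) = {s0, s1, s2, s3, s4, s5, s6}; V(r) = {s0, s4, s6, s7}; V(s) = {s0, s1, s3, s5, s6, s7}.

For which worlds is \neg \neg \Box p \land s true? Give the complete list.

Let φ = \neg \neg \Box p \land s. Evaluate φ at each world:
  s0 (successors {s0, s2, s3, s5, s7}): φ is false.
  s1 (successors {s1, s2, s5}): φ is true.
  s2 (successors {s0, s2, s6, s7}): φ is false.
  s3 (successors {s3}): φ is true.
  s4 (successors {s1, s3, s4}): φ is false.
  s5 (successors {s0, s3, s5}): φ is true.
  s6 (successors {s0, s2, s6, s7}): φ is false.
  s7 (successors {s7}): φ is false.
For instance, at s3:
  At s3: \neg \neg \Box p is true, s is true, so \neg \neg \Box p \land s is true.
    At s3: \neg \Box p is false, so \neg \neg \Box p is true.
      At s3: \Box p is true, so \neg \Box p is false.
Satisfying worlds: {s1, s3, s5}

s1, s3, s5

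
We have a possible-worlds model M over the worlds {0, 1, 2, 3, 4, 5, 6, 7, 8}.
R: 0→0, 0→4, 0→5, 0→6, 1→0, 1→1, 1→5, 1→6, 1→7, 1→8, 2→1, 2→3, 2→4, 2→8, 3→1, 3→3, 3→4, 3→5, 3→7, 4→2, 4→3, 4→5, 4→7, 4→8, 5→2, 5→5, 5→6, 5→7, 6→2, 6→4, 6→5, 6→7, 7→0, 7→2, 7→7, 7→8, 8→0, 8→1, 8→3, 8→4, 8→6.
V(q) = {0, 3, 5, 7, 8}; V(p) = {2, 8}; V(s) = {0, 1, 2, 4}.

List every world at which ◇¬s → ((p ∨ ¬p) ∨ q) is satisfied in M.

Let φ = ◇¬s → ((p ∨ ¬p) ∨ q). Evaluate φ at each world:
  0 (successors {0, 4, 5, 6}): φ is true.
  1 (successors {0, 1, 5, 6, 7, 8}): φ is true.
  2 (successors {1, 3, 4, 8}): φ is true.
  3 (successors {1, 3, 4, 5, 7}): φ is true.
  4 (successors {2, 3, 5, 7, 8}): φ is true.
  5 (successors {2, 5, 6, 7}): φ is true.
  6 (successors {2, 4, 5, 7}): φ is true.
  7 (successors {0, 2, 7, 8}): φ is true.
  8 (successors {0, 1, 3, 4, 6}): φ is true.
For instance, at 2:
  At 2: ◇¬s is true, (p ∨ ¬p) ∨ q is true, so ◇¬s → ((p ∨ ¬p) ∨ q) is true.
    At 2: ◇¬s requires ¬s at some successor in {1, 3, 4, 8}.
      ¬s holds at 3, so ◇¬s is true at 2.
Satisfying worlds: {0, 1, 2, 3, 4, 5, 6, 7, 8}

0, 1, 2, 3, 4, 5, 6, 7, 8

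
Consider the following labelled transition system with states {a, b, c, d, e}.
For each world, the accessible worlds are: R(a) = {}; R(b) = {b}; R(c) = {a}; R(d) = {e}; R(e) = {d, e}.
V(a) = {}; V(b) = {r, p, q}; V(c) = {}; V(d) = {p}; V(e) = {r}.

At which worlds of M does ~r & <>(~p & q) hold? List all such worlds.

Let φ = ~r & <>(~p & q). Evaluate φ at each world:
  a (successors ∅): φ is false.
  b (successors {b}): φ is false.
  c (successors {a}): φ is false.
  d (successors {e}): φ is false.
  e (successors {d, e}): φ is false.
For instance, at d:
  At d: ~r is true, <>(~p & q) is false, so ~r & <>(~p & q) is false.
    At d: <>(~p & q) requires ~p & q at some successor in {e}.
      At e: ~p & q is false.
    So <>(~p & q) is false at d.
Satisfying worlds: none.

none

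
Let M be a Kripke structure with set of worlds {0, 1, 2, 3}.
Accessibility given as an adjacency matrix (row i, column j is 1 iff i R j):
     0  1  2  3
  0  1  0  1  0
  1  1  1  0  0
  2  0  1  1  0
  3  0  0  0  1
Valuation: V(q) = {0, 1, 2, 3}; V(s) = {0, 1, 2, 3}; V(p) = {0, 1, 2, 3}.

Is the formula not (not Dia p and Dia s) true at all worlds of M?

Yes

Let φ = not (not Dia p and Dia s). Evaluate φ at each world:
  0 (successors {0, 2}): φ is true.
  1 (successors {0, 1}): φ is true.
  2 (successors {1, 2}): φ is true.
  3 (successors {3}): φ is true.
For instance, at 1:
  At 1: not Dia p and Dia s is false, so not (not Dia p and Dia s) is true.
    At 1: not Dia p is false, Dia s is true, so not Dia p and Dia s is false.
      At 1: Dia p is true, so not Dia p is false.
      At 1: Dia s requires s at some successor in {0, 1}.
        s holds at 0, so Dia s is true at 1.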